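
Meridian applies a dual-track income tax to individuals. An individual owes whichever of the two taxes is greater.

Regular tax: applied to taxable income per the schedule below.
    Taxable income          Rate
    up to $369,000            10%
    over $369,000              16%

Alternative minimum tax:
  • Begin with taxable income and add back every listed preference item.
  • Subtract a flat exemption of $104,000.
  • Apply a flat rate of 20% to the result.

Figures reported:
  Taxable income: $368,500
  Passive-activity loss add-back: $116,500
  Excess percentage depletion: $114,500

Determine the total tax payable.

$99,100

Regular tax:
  $368,500 × 10% = $36,850

Alternative minimum tax:
  Adjusted income: $368,500 + $116,500 + $114,500 = $599,500
  Less exemption $104,000 → base $495,500
  $495,500 × 20% = $99,100

$99,100 > $36,850, so the alternative minimum tax is the binding amount.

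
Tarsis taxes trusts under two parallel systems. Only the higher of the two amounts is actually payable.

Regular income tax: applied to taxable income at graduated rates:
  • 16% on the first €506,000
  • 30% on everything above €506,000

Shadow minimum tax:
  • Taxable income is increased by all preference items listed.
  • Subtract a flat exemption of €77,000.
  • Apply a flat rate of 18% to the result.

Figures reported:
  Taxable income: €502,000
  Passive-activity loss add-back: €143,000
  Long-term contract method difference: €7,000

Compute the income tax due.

€103,500

Regular income tax:
  €502,000 × 16% = €80,320

Shadow minimum tax:
  Adjusted income: €502,000 + €143,000 + €7,000 = €652,000
  Less exemption €77,000 → base €575,000
  €575,000 × 18% = €103,500

€103,500 > €80,320, so the shadow minimum tax is the binding amount.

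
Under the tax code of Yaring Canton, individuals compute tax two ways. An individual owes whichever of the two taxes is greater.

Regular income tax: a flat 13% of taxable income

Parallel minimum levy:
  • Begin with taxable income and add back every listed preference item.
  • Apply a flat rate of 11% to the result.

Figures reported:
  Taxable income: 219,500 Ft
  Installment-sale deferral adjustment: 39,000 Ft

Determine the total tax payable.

Regular income tax:
  219,500 Ft × 13% = 28,535 Ft

Parallel minimum levy:
  Adjusted income: 219,500 Ft + 39,000 Ft = 258,500 Ft
  258,500 Ft × 11% = 28,435 Ft

28,535 Ft > 28,435 Ft, so the regular income tax governs.

28,535 Ft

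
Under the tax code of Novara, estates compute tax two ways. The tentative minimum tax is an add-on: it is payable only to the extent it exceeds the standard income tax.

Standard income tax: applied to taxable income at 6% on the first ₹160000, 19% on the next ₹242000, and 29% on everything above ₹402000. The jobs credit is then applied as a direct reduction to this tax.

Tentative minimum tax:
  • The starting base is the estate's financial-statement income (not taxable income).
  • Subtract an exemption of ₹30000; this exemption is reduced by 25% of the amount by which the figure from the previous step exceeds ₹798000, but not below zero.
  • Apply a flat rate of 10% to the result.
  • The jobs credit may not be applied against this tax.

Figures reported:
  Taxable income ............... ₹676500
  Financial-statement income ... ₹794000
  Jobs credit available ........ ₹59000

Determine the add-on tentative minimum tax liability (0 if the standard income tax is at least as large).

Standard income tax:
  ₹160000 × 6% = ₹9600
  ₹242000 × 19% = ₹45980
  ₹274500 × 29% = ₹79605
  → ₹135185
  Less jobs credit ₹59000 → ₹76185

Tentative minimum tax:
  Base (financial-statement income): ₹794000
  Exemption: ₹794000 ≤ ₹798000, so full ₹30000 applies
  Base: ₹794000 − ₹30000 = ₹764000
  ₹764000 × 10% = ₹76400

Excess of tentative minimum tax over standard income tax: ₹76400 − ₹76185 = ₹215.

₹215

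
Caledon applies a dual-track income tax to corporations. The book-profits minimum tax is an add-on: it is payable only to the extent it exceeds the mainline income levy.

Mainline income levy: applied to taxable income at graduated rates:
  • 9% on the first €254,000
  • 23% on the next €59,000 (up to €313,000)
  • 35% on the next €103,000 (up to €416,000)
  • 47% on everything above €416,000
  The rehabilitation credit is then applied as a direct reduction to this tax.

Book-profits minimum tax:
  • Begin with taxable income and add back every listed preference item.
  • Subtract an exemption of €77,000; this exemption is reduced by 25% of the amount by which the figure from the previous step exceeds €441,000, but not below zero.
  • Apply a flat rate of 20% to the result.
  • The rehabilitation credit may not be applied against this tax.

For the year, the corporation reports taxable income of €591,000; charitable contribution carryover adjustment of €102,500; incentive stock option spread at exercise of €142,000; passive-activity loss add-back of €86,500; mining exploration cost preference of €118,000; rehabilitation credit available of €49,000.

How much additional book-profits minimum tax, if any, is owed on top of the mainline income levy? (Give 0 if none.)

€102,270

Book-profits minimum tax:
  Adjusted income: €591,000 + €102,500 + €142,000 + €86,500 + €118,000 = €1,040,000
  Exemption: 25% × (€1,040,000 − €441,000) = €149,750 ≥ €77,000, so the exemption is fully phased out
  Base: €1,040,000 − €0 = €1,040,000
  €1,040,000 × 20% = €208,000

Mainline income levy:
  €254,000 × 9% = €22,860
  €59,000 × 23% = €13,570
  €103,000 × 35% = €36,050
  €175,000 × 47% = €82,250
  → €154,730
  Less rehabilitation credit €49,000 → €105,730

Excess of book-profits minimum tax over mainline income levy: €208,000 − €105,730 = €102,270.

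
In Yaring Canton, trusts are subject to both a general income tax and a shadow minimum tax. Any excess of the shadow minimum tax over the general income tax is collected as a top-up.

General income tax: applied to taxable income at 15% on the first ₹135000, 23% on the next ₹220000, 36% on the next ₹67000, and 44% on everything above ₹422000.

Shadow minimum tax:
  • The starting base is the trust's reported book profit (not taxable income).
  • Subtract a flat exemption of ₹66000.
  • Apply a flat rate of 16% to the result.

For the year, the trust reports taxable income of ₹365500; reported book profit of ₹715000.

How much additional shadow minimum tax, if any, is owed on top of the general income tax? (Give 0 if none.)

₹29210

Shadow minimum tax:
  Base (reported book profit): ₹715000
  Less exemption ₹66000 → base ₹649000
  ₹649000 × 16% = ₹103840

General income tax:
  ₹135000 × 15% = ₹20250
  ₹220000 × 23% = ₹50600
  ₹10500 × 36% = ₹3780
  → ₹74630

Excess of shadow minimum tax over general income tax: ₹103840 − ₹74630 = ₹29210.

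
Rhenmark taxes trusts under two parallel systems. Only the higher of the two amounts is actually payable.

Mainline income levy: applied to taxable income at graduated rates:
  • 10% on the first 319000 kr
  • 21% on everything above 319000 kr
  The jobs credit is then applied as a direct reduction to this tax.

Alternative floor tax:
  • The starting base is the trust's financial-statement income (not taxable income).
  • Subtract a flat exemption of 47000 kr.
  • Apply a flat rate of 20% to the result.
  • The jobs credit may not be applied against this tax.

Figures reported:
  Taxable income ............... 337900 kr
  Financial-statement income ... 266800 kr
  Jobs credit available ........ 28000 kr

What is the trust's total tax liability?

Alternative floor tax:
  Base (financial-statement income): 266800 kr
  Less exemption 47000 kr → base 219800 kr
  219800 kr × 20% = 43960 kr

Mainline income levy:
  319000 kr × 10% = 31900 kr
  18900 kr × 21% = 3969 kr
  → 35869 kr
  Less jobs credit 28000 kr → 7869 kr

43960 kr > 7869 kr, so the alternative floor tax is the binding amount.

43960 kr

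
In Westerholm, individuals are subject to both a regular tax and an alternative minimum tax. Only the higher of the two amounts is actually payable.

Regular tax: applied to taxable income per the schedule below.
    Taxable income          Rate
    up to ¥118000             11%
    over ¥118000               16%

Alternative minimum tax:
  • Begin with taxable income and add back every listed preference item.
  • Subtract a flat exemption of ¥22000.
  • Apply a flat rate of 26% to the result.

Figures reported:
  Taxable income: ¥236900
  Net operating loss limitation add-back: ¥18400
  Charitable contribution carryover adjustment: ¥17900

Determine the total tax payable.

¥65312

Regular tax:
  ¥118000 × 11% = ¥12980
  ¥118900 × 16% = ¥19024
  → ¥32004

Alternative minimum tax:
  Adjusted income: ¥236900 + ¥18400 + ¥17900 = ¥273200
  Less exemption ¥22000 → base ¥251200
  ¥251200 × 26% = ¥65312

¥65312 > ¥32004, so the alternative minimum tax is the binding amount.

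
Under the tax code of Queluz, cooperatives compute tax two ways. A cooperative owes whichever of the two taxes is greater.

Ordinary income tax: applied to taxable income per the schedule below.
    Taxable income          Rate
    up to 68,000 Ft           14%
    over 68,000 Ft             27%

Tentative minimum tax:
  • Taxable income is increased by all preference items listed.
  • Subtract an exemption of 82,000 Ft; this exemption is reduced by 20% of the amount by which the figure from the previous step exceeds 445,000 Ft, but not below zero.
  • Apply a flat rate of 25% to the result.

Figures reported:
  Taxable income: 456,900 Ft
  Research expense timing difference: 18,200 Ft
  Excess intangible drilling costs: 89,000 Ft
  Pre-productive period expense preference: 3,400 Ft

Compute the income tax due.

127,500 Ft

Tentative minimum tax:
  Adjusted income: 456,900 Ft + 18,200 Ft + 89,000 Ft + 3,400 Ft = 567,500 Ft
  Exemption: 82,000 Ft − 20% × (567,500 Ft − 445,000 Ft) = 82,000 Ft − 24,500 Ft = 57,500 Ft
  Base: 567,500 Ft − 57,500 Ft = 510,000 Ft
  510,000 Ft × 25% = 127,500 Ft

Ordinary income tax:
  68,000 Ft × 14% = 9,520 Ft
  388,900 Ft × 27% = 105,003 Ft
  → 114,523 Ft

127,500 Ft > 114,523 Ft, so the tentative minimum tax is the binding amount.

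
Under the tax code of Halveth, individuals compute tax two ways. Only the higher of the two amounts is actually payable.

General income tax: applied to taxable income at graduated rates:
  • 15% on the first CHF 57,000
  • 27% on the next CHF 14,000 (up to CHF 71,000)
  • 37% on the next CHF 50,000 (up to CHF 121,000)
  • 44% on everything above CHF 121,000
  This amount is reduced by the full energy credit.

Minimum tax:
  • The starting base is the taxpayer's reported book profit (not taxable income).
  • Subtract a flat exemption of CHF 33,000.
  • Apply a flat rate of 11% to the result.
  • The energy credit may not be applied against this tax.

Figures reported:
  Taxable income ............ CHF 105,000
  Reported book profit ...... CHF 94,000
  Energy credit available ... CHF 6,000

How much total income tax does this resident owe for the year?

General income tax:
  CHF 57,000 × 15% = CHF 8,550
  CHF 14,000 × 27% = CHF 3,780
  CHF 34,000 × 37% = CHF 12,580
  → CHF 24,910
  Less energy credit CHF 6,000 → CHF 18,910

Minimum tax:
  Base (reported book profit): CHF 94,000
  Less exemption CHF 33,000 → base CHF 61,000
  CHF 61,000 × 11% = CHF 6,710

CHF 18,910 > CHF 6,710, so the general income tax governs.

CHF 18,910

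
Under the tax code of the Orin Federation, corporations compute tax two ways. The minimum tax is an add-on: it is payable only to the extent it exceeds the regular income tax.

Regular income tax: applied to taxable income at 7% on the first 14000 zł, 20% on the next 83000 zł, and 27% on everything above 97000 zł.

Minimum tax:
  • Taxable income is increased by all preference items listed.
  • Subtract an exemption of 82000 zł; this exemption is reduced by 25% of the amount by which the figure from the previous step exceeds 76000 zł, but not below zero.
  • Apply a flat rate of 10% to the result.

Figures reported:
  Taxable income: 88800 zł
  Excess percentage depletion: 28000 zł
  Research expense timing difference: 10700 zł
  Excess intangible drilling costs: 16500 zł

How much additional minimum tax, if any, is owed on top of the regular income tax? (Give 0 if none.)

0 zł

Regular income tax:
  14000 zł × 7% = 980 zł
  74800 zł × 20% = 14960 zł
  → 15940 zł

Minimum tax:
  Adjusted income: 88800 zł + 28000 zł + 10700 zł + 16500 zł = 144000 zł
  Exemption: 82000 zł − 25% × (144000 zł − 76000 zł) = 82000 zł − 17000 zł = 65000 zł
  Base: 144000 zł − 65000 zł = 79000 zł
  79000 zł × 10% = 7900 zł

7900 zł ≤ 15940 zł, so no add-on is due.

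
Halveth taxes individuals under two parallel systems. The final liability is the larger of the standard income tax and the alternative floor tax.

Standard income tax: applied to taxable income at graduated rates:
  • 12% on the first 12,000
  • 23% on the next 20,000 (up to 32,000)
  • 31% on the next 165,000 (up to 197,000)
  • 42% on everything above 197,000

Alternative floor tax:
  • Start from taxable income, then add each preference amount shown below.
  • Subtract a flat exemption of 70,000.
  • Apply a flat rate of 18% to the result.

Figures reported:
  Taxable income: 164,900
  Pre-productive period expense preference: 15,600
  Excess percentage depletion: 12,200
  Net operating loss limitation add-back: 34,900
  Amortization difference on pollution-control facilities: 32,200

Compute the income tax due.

47,239

Alternative floor tax:
  Adjusted income: 164,900 + 15,600 + 12,200 + 34,900 + 32,200 = 259,800
  Less exemption 70,000 → base 189,800
  189,800 × 18% = 34,164

Standard income tax:
  12,000 × 12% = 1,440
  20,000 × 23% = 4,600
  132,900 × 31% = 41,199
  → 47,239

47,239 > 34,164, so the standard income tax governs.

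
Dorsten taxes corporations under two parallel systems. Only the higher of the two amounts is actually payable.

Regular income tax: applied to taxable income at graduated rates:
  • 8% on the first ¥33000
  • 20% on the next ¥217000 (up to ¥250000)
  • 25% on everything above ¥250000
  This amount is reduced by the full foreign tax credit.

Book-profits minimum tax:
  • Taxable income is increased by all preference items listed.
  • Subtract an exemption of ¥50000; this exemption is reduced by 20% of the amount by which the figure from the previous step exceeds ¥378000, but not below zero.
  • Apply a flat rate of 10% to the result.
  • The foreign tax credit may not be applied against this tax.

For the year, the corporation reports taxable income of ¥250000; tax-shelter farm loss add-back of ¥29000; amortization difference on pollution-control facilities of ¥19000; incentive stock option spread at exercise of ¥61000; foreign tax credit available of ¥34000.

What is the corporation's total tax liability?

¥30900

Book-profits minimum tax:
  Adjusted income: ¥250000 + ¥29000 + ¥19000 + ¥61000 = ¥359000
  Exemption: ¥359000 ≤ ¥378000, so full ¥50000 applies
  Base: ¥359000 − ¥50000 = ¥309000
  ¥309000 × 10% = ¥30900

Regular income tax:
  ¥33000 × 8% = ¥2640
  ¥217000 × 20% = ¥43400
  → ¥46040
  Less foreign tax credit ¥34000 → ¥12040

¥30900 > ¥12040, so the book-profits minimum tax is the binding amount.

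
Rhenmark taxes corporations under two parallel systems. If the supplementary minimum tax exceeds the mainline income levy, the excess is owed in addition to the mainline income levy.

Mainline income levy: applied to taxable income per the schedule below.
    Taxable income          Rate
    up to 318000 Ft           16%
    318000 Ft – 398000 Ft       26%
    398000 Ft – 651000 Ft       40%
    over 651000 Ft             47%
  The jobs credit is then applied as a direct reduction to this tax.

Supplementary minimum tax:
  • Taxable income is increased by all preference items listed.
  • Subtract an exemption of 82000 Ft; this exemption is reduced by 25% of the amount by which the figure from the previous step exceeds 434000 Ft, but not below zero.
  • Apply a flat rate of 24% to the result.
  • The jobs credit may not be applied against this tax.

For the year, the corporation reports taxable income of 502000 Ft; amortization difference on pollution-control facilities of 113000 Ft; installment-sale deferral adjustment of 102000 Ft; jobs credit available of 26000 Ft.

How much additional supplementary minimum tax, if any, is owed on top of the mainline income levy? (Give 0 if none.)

Mainline income levy:
  318000 Ft × 16% = 50880 Ft
  80000 Ft × 26% = 20800 Ft
  104000 Ft × 40% = 41600 Ft
  → 113280 Ft
  Less jobs credit 26000 Ft → 87280 Ft

Supplementary minimum tax:
  Adjusted income: 502000 Ft + 113000 Ft + 102000 Ft = 717000 Ft
  Exemption: 82000 Ft − 25% × (717000 Ft − 434000 Ft) = 82000 Ft − 70750 Ft = 11250 Ft
  Base: 717000 Ft − 11250 Ft = 705750 Ft
  705750 Ft × 24% = 169380 Ft

Excess of supplementary minimum tax over mainline income levy: 169380 Ft − 87280 Ft = 82100 Ft.

82100 Ft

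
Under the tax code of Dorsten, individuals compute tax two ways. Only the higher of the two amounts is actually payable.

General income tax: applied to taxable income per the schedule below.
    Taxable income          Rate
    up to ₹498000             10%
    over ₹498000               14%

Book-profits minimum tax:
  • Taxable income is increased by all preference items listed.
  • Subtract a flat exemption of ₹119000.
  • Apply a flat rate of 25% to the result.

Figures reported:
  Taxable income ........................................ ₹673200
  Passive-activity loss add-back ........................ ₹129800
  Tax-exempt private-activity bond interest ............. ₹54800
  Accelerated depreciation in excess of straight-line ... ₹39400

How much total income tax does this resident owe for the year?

₹194550

General income tax:
  ₹498000 × 10% = ₹49800
  ₹175200 × 14% = ₹24528
  → ₹74328

Book-profits minimum tax:
  Adjusted income: ₹673200 + ₹129800 + ₹54800 + ₹39400 = ₹897200
  Less exemption ₹119000 → base ₹778200
  ₹778200 × 25% = ₹194550

₹194550 > ₹74328, so the book-profits minimum tax is the binding amount.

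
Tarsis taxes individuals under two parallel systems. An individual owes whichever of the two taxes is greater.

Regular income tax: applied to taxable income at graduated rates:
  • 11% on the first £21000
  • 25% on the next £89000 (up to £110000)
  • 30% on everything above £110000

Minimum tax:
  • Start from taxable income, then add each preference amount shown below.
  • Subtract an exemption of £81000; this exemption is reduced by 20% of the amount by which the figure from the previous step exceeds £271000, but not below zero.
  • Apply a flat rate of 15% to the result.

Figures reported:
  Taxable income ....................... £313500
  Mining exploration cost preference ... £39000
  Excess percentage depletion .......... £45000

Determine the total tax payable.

£85610

Minimum tax:
  Adjusted income: £313500 + £39000 + £45000 = £397500
  Exemption: £81000 − 20% × (£397500 − £271000) = £81000 − £25300 = £55700
  Base: £397500 − £55700 = £341800
  £341800 × 15% = £51270

Regular income tax:
  £21000 × 11% = £2310
  £89000 × 25% = £22250
  £203500 × 30% = £61050
  → £85610

£85610 > £51270, so the regular income tax governs.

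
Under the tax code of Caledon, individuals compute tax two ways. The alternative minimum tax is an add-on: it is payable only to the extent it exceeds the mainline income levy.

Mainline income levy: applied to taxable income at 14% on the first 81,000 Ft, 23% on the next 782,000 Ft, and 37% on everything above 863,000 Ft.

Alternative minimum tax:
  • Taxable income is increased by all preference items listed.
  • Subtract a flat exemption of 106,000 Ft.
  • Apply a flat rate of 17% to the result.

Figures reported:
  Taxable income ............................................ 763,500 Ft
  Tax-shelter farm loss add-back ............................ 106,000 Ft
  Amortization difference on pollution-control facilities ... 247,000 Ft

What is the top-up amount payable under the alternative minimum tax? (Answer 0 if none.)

Mainline income levy:
  81,000 Ft × 14% = 11,340 Ft
  682,500 Ft × 23% = 156,975 Ft
  → 168,315 Ft

Alternative minimum tax:
  Adjusted income: 763,500 Ft + 106,000 Ft + 247,000 Ft = 1,116,500 Ft
  Less exemption 106,000 Ft → base 1,010,500 Ft
  1,010,500 Ft × 17% = 171,785 Ft

Excess of alternative minimum tax over mainline income levy: 171,785 Ft − 168,315 Ft = 3,470 Ft.

3,470 Ft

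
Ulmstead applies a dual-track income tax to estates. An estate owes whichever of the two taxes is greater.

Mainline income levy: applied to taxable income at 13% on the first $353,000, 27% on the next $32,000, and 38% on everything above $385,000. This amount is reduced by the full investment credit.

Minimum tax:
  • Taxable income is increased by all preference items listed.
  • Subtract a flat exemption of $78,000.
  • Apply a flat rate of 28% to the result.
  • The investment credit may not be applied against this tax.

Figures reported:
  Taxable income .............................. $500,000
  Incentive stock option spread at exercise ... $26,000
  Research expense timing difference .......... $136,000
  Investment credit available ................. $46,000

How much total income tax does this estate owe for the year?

$163,520

Mainline income levy:
  $353,000 × 13% = $45,890
  $32,000 × 27% = $8,640
  $115,000 × 38% = $43,700
  → $98,230
  Less investment credit $46,000 → $52,230

Minimum tax:
  Adjusted income: $500,000 + $26,000 + $136,000 = $662,000
  Less exemption $78,000 → base $584,000
  $584,000 × 28% = $163,520

$163,520 > $52,230, so the minimum tax is the binding amount.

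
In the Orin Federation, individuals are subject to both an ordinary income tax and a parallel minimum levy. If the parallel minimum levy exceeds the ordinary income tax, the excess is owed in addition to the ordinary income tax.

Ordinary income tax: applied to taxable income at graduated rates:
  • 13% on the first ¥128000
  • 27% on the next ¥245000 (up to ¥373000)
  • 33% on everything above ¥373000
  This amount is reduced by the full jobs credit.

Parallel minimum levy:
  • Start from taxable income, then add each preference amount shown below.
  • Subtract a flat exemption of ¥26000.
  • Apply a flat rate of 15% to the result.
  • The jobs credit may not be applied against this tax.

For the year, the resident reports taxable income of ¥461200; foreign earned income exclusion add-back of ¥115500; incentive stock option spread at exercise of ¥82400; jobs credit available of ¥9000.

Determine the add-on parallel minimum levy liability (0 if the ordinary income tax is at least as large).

Parallel minimum levy:
  Adjusted income: ¥461200 + ¥115500 + ¥82400 = ¥659100
  Less exemption ¥26000 → base ¥633100
  ¥633100 × 15% = ¥94965

Ordinary income tax:
  ¥128000 × 13% = ¥16640
  ¥245000 × 27% = ¥66150
  ¥88200 × 33% = ¥29106
  → ¥111896
  Less jobs credit ¥9000 → ¥102896

¥94965 ≤ ¥102896, so no add-on is due.

¥0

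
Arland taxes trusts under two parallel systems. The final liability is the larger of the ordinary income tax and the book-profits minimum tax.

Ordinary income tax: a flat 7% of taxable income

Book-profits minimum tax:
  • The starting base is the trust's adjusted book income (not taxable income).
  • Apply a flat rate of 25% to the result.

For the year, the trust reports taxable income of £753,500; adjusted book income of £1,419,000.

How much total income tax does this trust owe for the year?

£354,750

Book-profits minimum tax:
  Base (adjusted book income): £1,419,000
  £1,419,000 × 25% = £354,750

Ordinary income tax:
  £753,500 × 7% = £52,745

£354,750 > £52,745, so the book-profits minimum tax is the binding amount.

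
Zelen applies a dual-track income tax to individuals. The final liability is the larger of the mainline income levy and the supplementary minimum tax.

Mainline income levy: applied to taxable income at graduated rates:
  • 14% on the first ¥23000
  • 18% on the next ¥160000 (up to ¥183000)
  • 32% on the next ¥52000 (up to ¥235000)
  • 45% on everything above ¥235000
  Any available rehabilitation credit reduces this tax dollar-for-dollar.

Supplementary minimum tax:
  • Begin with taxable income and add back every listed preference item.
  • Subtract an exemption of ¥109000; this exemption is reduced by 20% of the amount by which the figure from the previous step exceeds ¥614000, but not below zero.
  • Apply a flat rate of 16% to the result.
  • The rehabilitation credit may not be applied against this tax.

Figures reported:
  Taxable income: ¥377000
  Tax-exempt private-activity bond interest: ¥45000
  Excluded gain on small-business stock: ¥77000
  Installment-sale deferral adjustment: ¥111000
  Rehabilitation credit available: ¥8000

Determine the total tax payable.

Mainline income levy:
  ¥23000 × 14% = ¥3220
  ¥160000 × 18% = ¥28800
  ¥52000 × 32% = ¥16640
  ¥142000 × 45% = ¥63900
  → ¥112560
  Less rehabilitation credit ¥8000 → ¥104560

Supplementary minimum tax:
  Adjusted income: ¥377000 + ¥45000 + ¥77000 + ¥111000 = ¥610000
  Exemption: ¥610000 ≤ ¥614000, so full ¥109000 applies
  Base: ¥610000 − ¥109000 = ¥501000
  ¥501000 × 16% = ¥80160

¥104560 > ¥80160, so the mainline income levy governs.

¥104560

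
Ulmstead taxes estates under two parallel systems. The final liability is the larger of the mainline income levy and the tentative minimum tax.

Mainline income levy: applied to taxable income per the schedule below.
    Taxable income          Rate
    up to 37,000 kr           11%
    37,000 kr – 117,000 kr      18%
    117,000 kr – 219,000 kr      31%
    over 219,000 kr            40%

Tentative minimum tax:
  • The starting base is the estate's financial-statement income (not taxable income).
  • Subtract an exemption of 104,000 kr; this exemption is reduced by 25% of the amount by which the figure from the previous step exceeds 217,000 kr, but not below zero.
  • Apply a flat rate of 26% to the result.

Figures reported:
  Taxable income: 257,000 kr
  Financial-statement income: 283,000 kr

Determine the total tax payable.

65,290 kr

Mainline income levy:
  37,000 kr × 11% = 4,070 kr
  80,000 kr × 18% = 14,400 kr
  102,000 kr × 31% = 31,620 kr
  38,000 kr × 40% = 15,200 kr
  → 65,290 kr

Tentative minimum tax:
  Base (financial-statement income): 283,000 kr
  Exemption: 104,000 kr − 25% × (283,000 kr − 217,000 kr) = 104,000 kr − 16,500 kr = 87,500 kr
  Base: 283,000 kr − 87,500 kr = 195,500 kr
  195,500 kr × 26% = 50,830 kr

65,290 kr > 50,830 kr, so the mainline income levy governs.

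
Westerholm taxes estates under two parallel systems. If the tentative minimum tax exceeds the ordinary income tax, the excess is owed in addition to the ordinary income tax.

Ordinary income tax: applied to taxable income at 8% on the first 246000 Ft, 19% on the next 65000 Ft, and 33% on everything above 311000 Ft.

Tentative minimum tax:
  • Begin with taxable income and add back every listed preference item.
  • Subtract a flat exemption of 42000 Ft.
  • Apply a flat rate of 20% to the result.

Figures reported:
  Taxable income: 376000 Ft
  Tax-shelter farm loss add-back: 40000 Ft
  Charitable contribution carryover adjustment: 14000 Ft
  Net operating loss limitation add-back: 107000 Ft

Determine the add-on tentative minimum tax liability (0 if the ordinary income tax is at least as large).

Ordinary income tax:
  246000 Ft × 8% = 19680 Ft
  65000 Ft × 19% = 12350 Ft
  65000 Ft × 33% = 21450 Ft
  → 53480 Ft

Tentative minimum tax:
  Adjusted income: 376000 Ft + 40000 Ft + 14000 Ft + 107000 Ft = 537000 Ft
  Less exemption 42000 Ft → base 495000 Ft
  495000 Ft × 20% = 99000 Ft

Excess of tentative minimum tax over ordinary income tax: 99000 Ft − 53480 Ft = 45520 Ft.

45520 Ft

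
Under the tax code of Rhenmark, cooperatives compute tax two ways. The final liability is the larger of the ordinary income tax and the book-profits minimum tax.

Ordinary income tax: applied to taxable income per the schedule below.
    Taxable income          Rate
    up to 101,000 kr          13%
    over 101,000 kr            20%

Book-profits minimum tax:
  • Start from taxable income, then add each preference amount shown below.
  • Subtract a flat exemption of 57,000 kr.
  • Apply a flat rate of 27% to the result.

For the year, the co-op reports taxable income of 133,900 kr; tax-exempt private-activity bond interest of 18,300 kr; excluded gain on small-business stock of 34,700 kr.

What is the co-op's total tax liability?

35,073 kr

Ordinary income tax:
  101,000 kr × 13% = 13,130 kr
  32,900 kr × 20% = 6,580 kr
  → 19,710 kr

Book-profits minimum tax:
  Adjusted income: 133,900 kr + 18,300 kr + 34,700 kr = 186,900 kr
  Less exemption 57,000 kr → base 129,900 kr
  129,900 kr × 27% = 35,073 kr

35,073 kr > 19,710 kr, so the book-profits minimum tax is the binding amount.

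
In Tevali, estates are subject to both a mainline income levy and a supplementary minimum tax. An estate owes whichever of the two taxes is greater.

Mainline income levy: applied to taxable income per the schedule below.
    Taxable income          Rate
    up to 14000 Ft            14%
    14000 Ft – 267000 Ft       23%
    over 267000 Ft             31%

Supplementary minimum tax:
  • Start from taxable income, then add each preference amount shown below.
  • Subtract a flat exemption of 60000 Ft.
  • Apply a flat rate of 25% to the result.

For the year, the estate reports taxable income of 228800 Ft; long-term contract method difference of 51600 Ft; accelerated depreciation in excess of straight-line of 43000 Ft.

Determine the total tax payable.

Supplementary minimum tax:
  Adjusted income: 228800 Ft + 51600 Ft + 43000 Ft = 323400 Ft
  Less exemption 60000 Ft → base 263400 Ft
  263400 Ft × 25% = 65850 Ft

Mainline income levy:
  14000 Ft × 14% = 1960 Ft
  214800 Ft × 23% = 49404 Ft
  → 51364 Ft

65850 Ft > 51364 Ft, so the supplementary minimum tax is the binding amount.

65850 Ft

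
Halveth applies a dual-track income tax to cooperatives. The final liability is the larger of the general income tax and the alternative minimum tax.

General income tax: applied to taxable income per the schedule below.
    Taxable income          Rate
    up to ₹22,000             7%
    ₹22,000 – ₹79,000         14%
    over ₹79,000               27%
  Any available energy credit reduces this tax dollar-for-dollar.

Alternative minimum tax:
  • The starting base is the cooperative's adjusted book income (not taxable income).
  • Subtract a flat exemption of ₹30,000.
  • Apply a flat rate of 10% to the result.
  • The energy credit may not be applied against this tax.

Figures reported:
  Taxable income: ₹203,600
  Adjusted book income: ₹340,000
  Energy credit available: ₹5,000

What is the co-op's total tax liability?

Alternative minimum tax:
  Base (adjusted book income): ₹340,000
  Less exemption ₹30,000 → base ₹310,000
  ₹310,000 × 10% = ₹31,000

General income tax:
  ₹22,000 × 7% = ₹1,540
  ₹57,000 × 14% = ₹7,980
  ₹124,600 × 27% = ₹33,642
  → ₹43,162
  Less energy credit ₹5,000 → ₹38,162

₹38,162 > ₹31,000, so the general income tax governs.

₹38,162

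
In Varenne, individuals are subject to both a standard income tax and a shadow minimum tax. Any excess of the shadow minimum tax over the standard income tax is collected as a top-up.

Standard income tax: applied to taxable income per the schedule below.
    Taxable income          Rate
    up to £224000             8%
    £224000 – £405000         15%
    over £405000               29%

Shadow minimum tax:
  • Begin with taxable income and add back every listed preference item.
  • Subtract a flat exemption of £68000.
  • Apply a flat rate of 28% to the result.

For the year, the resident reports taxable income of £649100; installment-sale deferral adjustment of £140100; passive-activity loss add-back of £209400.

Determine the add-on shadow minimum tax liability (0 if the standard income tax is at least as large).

Shadow minimum tax:
  Adjusted income: £649100 + £140100 + £209400 = £998600
  Less exemption £68000 → base £930600
  £930600 × 28% = £260568

Standard income tax:
  £224000 × 8% = £17920
  £181000 × 15% = £27150
  £244100 × 29% = £70789
  → £115859

Excess of shadow minimum tax over standard income tax: £260568 − £115859 = £144709.

£144709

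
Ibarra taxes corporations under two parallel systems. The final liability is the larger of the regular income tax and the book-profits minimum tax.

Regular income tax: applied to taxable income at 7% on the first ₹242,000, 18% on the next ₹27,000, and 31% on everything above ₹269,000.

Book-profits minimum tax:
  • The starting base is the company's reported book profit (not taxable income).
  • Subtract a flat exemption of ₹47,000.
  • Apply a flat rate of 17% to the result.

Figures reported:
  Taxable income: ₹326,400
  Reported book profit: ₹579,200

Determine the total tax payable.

₹90,474

Regular income tax:
  ₹242,000 × 7% = ₹16,940
  ₹27,000 × 18% = ₹4,860
  ₹57,400 × 31% = ₹17,794
  → ₹39,594

Book-profits minimum tax:
  Base (reported book profit): ₹579,200
  Less exemption ₹47,000 → base ₹532,200
  ₹532,200 × 17% = ₹90,474

₹90,474 > ₹39,594, so the book-profits minimum tax is the binding amount.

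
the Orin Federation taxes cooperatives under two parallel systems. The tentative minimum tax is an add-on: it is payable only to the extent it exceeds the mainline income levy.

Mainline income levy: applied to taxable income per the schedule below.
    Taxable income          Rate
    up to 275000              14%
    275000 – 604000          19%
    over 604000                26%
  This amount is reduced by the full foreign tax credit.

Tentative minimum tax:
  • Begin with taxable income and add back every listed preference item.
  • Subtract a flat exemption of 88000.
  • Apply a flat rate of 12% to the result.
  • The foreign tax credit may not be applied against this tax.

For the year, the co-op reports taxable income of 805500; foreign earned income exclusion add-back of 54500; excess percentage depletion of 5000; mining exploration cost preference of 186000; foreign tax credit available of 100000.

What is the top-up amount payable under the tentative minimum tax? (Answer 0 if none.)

Mainline income levy:
  275000 × 14% = 38500
  329000 × 19% = 62510
  201500 × 26% = 52390
  → 153400
  Less foreign tax credit 100000 → 53400

Tentative minimum tax:
  Adjusted income: 805500 + 54500 + 5000 + 186000 = 1051000
  Less exemption 88000 → base 963000
  963000 × 12% = 115560

Excess of tentative minimum tax over mainline income levy: 115560 − 53400 = 62160.

62160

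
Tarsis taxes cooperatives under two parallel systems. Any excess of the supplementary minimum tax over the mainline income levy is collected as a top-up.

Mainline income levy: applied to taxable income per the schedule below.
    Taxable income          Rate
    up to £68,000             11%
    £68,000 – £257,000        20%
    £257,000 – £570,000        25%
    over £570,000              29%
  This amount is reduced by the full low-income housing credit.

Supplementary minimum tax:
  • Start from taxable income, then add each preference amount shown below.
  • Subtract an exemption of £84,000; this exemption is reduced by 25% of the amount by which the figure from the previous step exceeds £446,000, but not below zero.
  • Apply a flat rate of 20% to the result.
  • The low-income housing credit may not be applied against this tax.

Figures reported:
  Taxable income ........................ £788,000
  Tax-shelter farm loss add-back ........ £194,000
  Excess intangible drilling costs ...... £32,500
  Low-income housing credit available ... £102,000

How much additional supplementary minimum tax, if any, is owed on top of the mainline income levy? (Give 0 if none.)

£118,150

Supplementary minimum tax:
  Adjusted income: £788,000 + £194,000 + £32,500 = £1,014,500
  Exemption: 25% × (£1,014,500 − £446,000) = £142,125 ≥ £84,000, so the exemption is fully phased out
  Base: £1,014,500 − £0 = £1,014,500
  £1,014,500 × 20% = £202,900

Mainline income levy:
  £68,000 × 11% = £7,480
  £189,000 × 20% = £37,800
  £313,000 × 25% = £78,250
  £218,000 × 29% = £63,220
  → £186,750
  Less low-income housing credit £102,000 → £84,750

Excess of supplementary minimum tax over mainline income levy: £202,900 − £84,750 = £118,150.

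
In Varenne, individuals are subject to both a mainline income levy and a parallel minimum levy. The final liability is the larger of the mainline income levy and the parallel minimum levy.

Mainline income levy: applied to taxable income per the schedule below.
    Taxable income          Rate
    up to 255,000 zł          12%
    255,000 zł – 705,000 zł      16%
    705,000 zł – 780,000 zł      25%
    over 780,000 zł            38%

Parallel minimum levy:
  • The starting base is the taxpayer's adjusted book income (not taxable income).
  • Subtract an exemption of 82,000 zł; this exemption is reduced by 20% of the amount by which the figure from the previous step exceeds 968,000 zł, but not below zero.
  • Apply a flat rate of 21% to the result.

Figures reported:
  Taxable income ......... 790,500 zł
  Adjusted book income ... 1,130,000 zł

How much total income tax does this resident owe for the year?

Mainline income levy:
  255,000 zł × 12% = 30,600 zł
  450,000 zł × 16% = 72,000 zł
  75,000 zł × 25% = 18,750 zł
  10,500 zł × 38% = 3,990 zł
  → 125,340 zł

Parallel minimum levy:
  Base (adjusted book income): 1,130,000 zł
  Exemption: 82,000 zł − 20% × (1,130,000 zł − 968,000 zł) = 82,000 zł − 32,400 zł = 49,600 zł
  Base: 1,130,000 zł − 49,600 zł = 1,080,400 zł
  1,080,400 zł × 21% = 226,884 zł

226,884 zł > 125,340 zł, so the parallel minimum levy is the binding amount.

226,884 zł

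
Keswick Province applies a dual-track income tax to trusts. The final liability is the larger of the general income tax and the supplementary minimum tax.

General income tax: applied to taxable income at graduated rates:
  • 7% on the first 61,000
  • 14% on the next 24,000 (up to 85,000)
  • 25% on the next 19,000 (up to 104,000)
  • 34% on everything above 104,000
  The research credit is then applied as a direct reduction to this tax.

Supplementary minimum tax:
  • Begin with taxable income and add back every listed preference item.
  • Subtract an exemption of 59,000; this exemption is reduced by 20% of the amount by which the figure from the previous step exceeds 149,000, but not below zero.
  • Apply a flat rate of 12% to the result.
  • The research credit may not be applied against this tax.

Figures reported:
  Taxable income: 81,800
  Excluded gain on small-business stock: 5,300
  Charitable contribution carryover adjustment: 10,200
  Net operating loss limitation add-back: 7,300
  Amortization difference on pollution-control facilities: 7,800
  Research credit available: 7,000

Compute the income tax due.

General income tax:
  61,000 × 7% = 4,270
  20,800 × 14% = 2,912
  → 7,182
  Less research credit 7,000 → 182

Supplementary minimum tax:
  Adjusted income: 81,800 + 5,300 + 10,200 + 7,300 + 7,800 = 112,400
  Exemption: 112,400 ≤ 149,000, so full 59,000 applies
  Base: 112,400 − 59,000 = 53,400
  53,400 × 12% = 6,408

6,408 > 182, so the supplementary minimum tax is the binding amount.

6,408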